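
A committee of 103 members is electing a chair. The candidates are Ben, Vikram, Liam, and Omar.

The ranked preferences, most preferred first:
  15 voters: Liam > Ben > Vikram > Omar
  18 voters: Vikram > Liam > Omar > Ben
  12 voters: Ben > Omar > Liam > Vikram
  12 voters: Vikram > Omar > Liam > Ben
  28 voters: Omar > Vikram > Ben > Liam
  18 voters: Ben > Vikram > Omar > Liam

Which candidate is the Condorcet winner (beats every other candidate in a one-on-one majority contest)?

Vikram vs Ben: 58–45
Vikram vs Liam: 76–27
Vikram vs Omar: 63–40
Vikram beats every other candidate.

Vikram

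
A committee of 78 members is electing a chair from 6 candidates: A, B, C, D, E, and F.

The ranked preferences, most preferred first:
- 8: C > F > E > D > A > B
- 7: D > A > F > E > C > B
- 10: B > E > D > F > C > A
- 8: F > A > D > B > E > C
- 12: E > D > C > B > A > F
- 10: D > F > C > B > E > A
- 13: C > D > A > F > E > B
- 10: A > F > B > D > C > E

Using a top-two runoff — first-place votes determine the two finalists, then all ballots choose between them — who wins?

Round 1 first-place votes: A 10, B 10, C 21, D 17, E 12, F 8. C and D advance.
Runoff: C is ranked above D on 21 ballots, D above C on 57.

D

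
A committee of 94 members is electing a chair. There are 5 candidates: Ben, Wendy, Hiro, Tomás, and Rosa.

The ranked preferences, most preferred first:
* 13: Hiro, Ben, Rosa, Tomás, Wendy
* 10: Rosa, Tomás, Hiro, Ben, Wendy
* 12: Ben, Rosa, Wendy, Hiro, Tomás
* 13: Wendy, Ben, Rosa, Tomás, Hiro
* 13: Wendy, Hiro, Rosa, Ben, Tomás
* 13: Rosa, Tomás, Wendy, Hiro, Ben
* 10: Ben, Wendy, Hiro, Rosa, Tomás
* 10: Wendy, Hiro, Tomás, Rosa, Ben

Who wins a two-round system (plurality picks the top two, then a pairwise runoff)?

Rosa

Round 1 first-place votes: Ben 22, Wendy 36, Hiro 13, Tomás 0, Rosa 23. Wendy and Rosa advance.
Runoff: Wendy is ranked above Rosa on 46 ballots, Rosa above Wendy on 48.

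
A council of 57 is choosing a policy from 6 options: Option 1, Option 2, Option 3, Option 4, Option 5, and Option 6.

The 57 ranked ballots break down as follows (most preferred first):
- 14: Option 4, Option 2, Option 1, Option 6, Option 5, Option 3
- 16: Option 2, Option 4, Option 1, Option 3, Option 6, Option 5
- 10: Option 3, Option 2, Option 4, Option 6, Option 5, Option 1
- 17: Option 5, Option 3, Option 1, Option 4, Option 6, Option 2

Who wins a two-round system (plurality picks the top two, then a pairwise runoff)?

Round 1 first-place votes: Option 1 0, Option 2 16, Option 3 10, Option 4 14, Option 5 17, Option 6 0. Option 5 and Option 2 advance.
Runoff: Option 5 is ranked above Option 2 on 17 ballots, Option 2 above Option 5 on 40.

Option 2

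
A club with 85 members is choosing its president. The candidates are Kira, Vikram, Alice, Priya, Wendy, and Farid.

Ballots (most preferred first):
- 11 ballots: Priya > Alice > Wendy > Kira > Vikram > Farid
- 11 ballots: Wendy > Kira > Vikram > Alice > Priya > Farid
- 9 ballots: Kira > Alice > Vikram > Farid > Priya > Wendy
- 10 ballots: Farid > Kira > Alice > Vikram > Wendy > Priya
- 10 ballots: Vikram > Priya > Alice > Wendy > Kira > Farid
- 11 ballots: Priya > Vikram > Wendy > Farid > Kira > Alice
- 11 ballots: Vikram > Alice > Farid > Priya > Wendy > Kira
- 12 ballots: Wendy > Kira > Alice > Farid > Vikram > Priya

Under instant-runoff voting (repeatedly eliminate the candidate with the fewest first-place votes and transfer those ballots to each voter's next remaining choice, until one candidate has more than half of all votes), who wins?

Round 1: Kira 9, Vikram 21, Alice 0, Priya 22, Wendy 23, Farid 10. Alice eliminated.
Round 2: Kira 9, Vikram 21, Priya 22, Wendy 23, Farid 10. Kira eliminated.
Round 3: Vikram 30, Priya 22, Wendy 23, Farid 10. Farid eliminated.
Round 4: Vikram 40, Priya 22, Wendy 23. Priya eliminated.
Round 5: Vikram 51, Wendy 34. Vikram has a majority (≥43).

Vikram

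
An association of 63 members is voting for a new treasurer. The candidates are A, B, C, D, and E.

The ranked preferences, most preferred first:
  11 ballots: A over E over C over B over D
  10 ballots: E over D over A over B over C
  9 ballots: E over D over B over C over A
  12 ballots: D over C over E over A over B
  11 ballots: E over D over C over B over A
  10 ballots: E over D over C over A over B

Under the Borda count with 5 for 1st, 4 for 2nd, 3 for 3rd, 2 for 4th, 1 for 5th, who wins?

A: 11×5 + 10×3 + 9×1 + 12×2 + 11×1 + 10×2 = 149
B: 11×2 + 10×2 + 9×3 + 12×1 + 11×2 + 10×1 = 113
C: 11×3 + 10×1 + 9×2 + 12×4 + 11×3 + 10×3 = 172
D: 11×1 + 10×4 + 9×4 + 12×5 + 11×4 + 10×4 = 231
E: 11×4 + 10×5 + 9×5 + 12×3 + 11×5 + 10×5 = 280

E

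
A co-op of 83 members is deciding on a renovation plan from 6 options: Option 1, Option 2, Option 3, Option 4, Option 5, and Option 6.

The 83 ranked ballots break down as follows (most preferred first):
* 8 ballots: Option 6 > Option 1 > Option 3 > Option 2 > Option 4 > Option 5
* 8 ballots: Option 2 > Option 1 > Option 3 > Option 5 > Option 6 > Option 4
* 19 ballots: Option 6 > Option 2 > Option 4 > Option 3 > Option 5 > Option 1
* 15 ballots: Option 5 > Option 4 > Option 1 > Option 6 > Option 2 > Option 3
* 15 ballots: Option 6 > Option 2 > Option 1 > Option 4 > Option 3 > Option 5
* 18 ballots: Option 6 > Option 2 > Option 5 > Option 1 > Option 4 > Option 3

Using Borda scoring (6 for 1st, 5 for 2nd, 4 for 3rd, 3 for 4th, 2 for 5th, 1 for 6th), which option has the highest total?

Option 1: 8×5 + 8×5 + 19×1 + 15×4 + 15×4 + 18×3 = 273
Option 2: 8×3 + 8×6 + 19×5 + 15×2 + 15×5 + 18×5 = 362
Option 3: 8×4 + 8×4 + 19×3 + 15×1 + 15×2 + 18×1 = 184
Option 4: 8×2 + 8×1 + 19×4 + 15×5 + 15×3 + 18×2 = 256
Option 5: 8×1 + 8×3 + 19×2 + 15×6 + 15×1 + 18×4 = 247
Option 6: 8×6 + 8×2 + 19×6 + 15×3 + 15×6 + 18×6 = 421

Option 6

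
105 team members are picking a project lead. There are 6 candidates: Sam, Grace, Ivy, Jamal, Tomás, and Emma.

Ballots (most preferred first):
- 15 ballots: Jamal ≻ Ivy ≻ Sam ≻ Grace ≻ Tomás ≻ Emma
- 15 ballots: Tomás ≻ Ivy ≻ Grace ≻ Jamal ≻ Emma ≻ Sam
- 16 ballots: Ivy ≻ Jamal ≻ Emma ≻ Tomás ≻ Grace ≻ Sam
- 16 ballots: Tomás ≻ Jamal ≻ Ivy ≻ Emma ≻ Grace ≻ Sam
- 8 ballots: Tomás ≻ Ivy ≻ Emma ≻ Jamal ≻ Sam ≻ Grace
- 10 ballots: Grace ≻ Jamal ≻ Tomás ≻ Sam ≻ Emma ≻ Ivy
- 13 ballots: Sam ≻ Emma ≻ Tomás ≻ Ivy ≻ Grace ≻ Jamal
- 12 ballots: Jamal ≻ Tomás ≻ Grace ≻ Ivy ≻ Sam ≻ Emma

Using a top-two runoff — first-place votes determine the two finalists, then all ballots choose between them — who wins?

Jamal

Round 1 first-place votes: Sam 13, Grace 10, Ivy 16, Jamal 27, Tomás 39, Emma 0. Tomás and Jamal advance.
Runoff: Tomás is ranked above Jamal on 52 ballots, Jamal above Tomás on 53.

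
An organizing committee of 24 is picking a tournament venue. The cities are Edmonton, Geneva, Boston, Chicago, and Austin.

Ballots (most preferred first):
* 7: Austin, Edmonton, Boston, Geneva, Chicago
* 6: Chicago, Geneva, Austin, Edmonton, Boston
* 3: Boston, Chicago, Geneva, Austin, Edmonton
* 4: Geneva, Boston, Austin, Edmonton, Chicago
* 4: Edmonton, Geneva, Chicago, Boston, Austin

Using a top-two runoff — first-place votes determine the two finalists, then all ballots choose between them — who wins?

Round 1 first-place votes: Edmonton 4, Geneva 4, Boston 3, Chicago 6, Austin 7. Austin and Chicago advance.
Runoff: Austin is ranked above Chicago on 11 ballots, Chicago above Austin on 13.

Chicago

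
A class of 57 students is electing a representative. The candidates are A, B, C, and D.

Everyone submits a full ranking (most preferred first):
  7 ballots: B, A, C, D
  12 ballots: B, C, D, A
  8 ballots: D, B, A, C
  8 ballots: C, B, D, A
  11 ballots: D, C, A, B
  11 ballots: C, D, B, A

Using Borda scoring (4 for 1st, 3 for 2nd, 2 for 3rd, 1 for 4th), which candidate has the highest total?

A: 7×3 + 12×1 + 8×2 + 8×1 + 11×2 + 11×1 = 90
B: 7×4 + 12×4 + 8×3 + 8×3 + 11×1 + 11×2 = 157
C: 7×2 + 12×3 + 8×1 + 8×4 + 11×3 + 11×4 = 167
D: 7×1 + 12×2 + 8×4 + 8×2 + 11×4 + 11×3 = 156

C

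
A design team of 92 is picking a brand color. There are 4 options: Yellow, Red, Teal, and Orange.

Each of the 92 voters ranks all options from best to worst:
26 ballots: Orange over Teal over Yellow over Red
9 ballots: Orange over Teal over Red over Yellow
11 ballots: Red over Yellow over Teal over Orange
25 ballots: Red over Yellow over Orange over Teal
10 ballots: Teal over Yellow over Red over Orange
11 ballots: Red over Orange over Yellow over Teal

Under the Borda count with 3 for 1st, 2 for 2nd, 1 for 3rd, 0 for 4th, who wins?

Red

Yellow: 26×1 + 9×0 + 11×2 + 25×2 + 10×2 + 11×1 = 129
Red: 26×0 + 9×1 + 11×3 + 25×3 + 10×1 + 11×3 = 160
Teal: 26×2 + 9×2 + 11×1 + 25×0 + 10×3 + 11×0 = 111
Orange: 26×3 + 9×3 + 11×0 + 25×1 + 10×0 + 11×2 = 152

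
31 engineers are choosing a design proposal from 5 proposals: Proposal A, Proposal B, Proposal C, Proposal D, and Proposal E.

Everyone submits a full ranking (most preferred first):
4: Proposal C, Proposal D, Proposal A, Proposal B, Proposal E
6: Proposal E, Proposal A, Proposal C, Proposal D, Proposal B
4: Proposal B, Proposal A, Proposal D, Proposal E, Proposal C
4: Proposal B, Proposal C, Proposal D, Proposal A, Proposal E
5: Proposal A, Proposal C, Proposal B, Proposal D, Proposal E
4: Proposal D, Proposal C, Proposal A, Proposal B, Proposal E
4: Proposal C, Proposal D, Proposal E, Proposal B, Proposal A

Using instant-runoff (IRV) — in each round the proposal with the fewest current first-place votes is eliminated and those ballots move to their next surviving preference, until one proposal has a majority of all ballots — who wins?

Proposal C

Round 1: Proposal A 5, Proposal B 8, Proposal C 8, Proposal D 4, Proposal E 6. Proposal D eliminated.
Round 2: Proposal A 5, Proposal B 8, Proposal C 12, Proposal E 6. Proposal A eliminated.
Round 3: Proposal B 8, Proposal C 17, Proposal E 6. Proposal C has a majority (≥16).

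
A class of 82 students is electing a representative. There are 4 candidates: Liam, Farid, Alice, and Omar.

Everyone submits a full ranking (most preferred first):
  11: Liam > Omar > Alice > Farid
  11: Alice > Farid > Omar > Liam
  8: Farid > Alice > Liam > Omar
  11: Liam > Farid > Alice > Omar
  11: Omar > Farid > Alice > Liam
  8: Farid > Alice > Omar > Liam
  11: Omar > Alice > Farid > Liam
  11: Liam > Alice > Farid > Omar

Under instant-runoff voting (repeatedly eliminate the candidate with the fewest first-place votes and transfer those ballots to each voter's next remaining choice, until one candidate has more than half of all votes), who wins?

Round 1: Liam 33, Farid 16, Alice 11, Omar 22. Alice eliminated.
Round 2: Liam 33, Farid 27, Omar 22. Omar eliminated.
Round 3: Liam 33, Farid 49. Farid has a majority (≥42).

Farid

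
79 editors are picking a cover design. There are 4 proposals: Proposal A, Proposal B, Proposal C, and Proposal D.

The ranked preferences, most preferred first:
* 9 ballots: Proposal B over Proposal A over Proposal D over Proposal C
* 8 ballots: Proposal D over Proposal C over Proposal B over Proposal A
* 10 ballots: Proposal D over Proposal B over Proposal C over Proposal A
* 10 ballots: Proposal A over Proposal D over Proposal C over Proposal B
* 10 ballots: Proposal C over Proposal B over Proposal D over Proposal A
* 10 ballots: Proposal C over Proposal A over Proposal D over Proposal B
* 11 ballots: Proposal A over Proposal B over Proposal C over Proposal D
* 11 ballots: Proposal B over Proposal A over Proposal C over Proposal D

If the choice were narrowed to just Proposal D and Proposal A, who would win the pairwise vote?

Proposal A

Proposal D is ranked above Proposal A on 28 ballots; Proposal A above Proposal D on 51.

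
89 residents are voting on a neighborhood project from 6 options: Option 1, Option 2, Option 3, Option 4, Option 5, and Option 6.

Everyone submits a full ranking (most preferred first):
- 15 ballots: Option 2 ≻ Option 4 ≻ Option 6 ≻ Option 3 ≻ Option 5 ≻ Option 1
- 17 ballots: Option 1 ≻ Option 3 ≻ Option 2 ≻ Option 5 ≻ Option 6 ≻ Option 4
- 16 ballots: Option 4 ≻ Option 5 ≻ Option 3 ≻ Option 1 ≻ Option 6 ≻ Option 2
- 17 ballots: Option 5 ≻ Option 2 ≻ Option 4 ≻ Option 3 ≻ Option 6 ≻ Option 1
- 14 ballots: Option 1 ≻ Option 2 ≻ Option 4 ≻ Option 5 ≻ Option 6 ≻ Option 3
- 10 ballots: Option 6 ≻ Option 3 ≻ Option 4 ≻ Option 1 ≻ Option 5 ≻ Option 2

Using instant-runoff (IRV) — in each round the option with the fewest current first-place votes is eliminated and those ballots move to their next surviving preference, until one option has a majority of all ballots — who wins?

Option 4

Round 1: Option 1 31, Option 2 15, Option 3 0, Option 4 16, Option 5 17, Option 6 10. Option 3 eliminated.
Round 2: Option 1 31, Option 2 15, Option 4 16, Option 5 17, Option 6 10. Option 6 eliminated.
Round 3: Option 1 31, Option 2 15, Option 4 26, Option 5 17. Option 2 eliminated.
Round 4: Option 1 31, Option 4 41, Option 5 17. Option 5 eliminated.
Round 5: Option 1 31, Option 4 58. Option 4 has a majority (≥45).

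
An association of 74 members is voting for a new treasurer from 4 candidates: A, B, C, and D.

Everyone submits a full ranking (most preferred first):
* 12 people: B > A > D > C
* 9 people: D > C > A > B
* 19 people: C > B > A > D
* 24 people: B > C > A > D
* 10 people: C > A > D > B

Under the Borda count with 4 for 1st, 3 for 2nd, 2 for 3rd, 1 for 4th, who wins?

C

A: 12×3 + 9×2 + 19×2 + 24×2 + 10×3 = 170
B: 12×4 + 9×1 + 19×3 + 24×4 + 10×1 = 220
C: 12×1 + 9×3 + 19×4 + 24×3 + 10×4 = 227
D: 12×2 + 9×4 + 19×1 + 24×1 + 10×2 = 123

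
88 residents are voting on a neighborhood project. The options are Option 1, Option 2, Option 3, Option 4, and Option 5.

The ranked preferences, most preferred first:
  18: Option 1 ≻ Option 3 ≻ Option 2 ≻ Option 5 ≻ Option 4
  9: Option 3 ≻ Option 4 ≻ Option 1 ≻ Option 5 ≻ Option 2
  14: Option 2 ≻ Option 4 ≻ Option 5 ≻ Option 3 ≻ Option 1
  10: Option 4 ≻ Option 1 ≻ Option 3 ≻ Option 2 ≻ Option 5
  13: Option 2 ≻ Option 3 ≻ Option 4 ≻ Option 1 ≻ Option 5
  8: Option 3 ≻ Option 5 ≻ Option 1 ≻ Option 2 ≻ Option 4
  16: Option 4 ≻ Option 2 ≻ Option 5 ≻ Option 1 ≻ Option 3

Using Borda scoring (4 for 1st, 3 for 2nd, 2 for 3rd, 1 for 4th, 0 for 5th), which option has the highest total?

Option 1: 18×4 + 9×2 + 14×0 + 10×3 + 13×1 + 8×2 + 16×1 = 165
Option 2: 18×2 + 9×0 + 14×4 + 10×1 + 13×4 + 8×1 + 16×3 = 210
Option 3: 18×3 + 9×4 + 14×1 + 10×2 + 13×3 + 8×4 + 16×0 = 195
Option 4: 18×0 + 9×3 + 14×3 + 10×4 + 13×2 + 8×0 + 16×4 = 199
Option 5: 18×1 + 9×1 + 14×2 + 10×0 + 13×0 + 8×3 + 16×2 = 111

Option 2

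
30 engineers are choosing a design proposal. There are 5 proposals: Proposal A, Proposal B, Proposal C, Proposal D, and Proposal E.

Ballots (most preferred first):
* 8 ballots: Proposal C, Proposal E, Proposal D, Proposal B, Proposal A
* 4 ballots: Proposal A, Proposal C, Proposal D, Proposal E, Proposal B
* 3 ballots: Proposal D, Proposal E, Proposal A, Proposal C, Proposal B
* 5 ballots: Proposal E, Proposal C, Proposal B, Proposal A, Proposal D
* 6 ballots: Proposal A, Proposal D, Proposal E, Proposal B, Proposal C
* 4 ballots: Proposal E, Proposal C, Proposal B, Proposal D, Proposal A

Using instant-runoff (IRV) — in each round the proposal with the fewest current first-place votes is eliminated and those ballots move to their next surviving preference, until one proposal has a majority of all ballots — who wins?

Proposal E

Round 1: Proposal A 10, Proposal B 0, Proposal C 8, Proposal D 3, Proposal E 9. Proposal B eliminated.
Round 2: Proposal A 10, Proposal C 8, Proposal D 3, Proposal E 9. Proposal D eliminated.
Round 3: Proposal A 10, Proposal C 8, Proposal E 12. Proposal C eliminated.
Round 4: Proposal A 10, Proposal E 20. Proposal E has a majority (≥16).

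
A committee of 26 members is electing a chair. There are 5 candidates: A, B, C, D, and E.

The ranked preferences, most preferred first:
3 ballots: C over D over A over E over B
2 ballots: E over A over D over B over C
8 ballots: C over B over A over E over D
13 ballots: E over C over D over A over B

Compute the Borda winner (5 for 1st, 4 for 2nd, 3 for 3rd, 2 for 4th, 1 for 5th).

C

A: 3×3 + 2×4 + 8×3 + 13×2 = 67
B: 3×1 + 2×2 + 8×4 + 13×1 = 52
C: 3×5 + 2×1 + 8×5 + 13×4 = 109
D: 3×4 + 2×3 + 8×1 + 13×3 = 65
E: 3×2 + 2×5 + 8×2 + 13×5 = 97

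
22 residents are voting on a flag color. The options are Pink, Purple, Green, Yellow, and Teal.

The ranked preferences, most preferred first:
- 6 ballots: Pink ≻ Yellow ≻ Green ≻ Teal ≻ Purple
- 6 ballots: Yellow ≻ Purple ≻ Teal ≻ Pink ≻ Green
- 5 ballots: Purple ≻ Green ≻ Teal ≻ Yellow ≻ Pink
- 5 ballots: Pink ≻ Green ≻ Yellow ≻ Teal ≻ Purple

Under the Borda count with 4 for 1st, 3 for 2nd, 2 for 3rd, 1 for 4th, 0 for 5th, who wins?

Pink: 6×4 + 6×1 + 5×0 + 5×4 = 50
Purple: 6×0 + 6×3 + 5×4 + 5×0 = 38
Green: 6×2 + 6×0 + 5×3 + 5×3 = 42
Yellow: 6×3 + 6×4 + 5×1 + 5×2 = 57
Teal: 6×1 + 6×2 + 5×2 + 5×1 = 33

Yellow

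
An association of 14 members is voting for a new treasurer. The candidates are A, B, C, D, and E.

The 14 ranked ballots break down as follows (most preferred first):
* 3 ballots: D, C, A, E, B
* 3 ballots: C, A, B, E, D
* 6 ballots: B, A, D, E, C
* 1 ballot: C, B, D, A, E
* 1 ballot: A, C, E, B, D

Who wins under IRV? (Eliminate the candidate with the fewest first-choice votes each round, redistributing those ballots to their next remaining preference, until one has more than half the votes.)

C

Round 1: A 1, B 6, C 4, D 3, E 0. E eliminated.
Round 2: A 1, B 6, C 4, D 3. A eliminated.
Round 3: B 6, C 5, D 3. D eliminated.
Round 4: B 6, C 8. C has a majority (≥8).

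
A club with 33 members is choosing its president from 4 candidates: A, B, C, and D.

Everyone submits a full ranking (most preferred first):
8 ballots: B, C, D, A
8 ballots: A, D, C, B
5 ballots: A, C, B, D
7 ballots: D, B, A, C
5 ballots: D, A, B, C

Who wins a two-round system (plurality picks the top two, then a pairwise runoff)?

D

Round 1 first-place votes: A 13, B 8, C 0, D 12. A and D advance.
Runoff: A is ranked above D on 13 ballots, D above A on 20.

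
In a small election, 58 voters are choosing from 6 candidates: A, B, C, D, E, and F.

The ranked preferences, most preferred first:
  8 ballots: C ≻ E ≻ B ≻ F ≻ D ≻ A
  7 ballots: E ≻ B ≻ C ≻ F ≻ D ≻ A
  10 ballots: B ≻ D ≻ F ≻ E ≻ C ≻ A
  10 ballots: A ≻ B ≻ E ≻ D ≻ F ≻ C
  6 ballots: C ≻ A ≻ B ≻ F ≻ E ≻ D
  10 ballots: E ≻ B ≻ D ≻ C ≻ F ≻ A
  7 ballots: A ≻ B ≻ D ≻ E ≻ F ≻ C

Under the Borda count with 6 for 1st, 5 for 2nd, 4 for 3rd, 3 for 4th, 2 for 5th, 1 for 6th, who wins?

B

A: 8×1 + 7×1 + 10×1 + 10×6 + 6×5 + 10×1 + 7×6 = 167
B: 8×4 + 7×5 + 10×6 + 10×5 + 6×4 + 10×5 + 7×5 = 286
C: 8×6 + 7×4 + 10×2 + 10×1 + 6×6 + 10×3 + 7×1 = 179
D: 8×2 + 7×2 + 10×5 + 10×3 + 6×1 + 10×4 + 7×4 = 184
E: 8×5 + 7×6 + 10×3 + 10×4 + 6×2 + 10×6 + 7×3 = 245
F: 8×3 + 7×3 + 10×4 + 10×2 + 6×3 + 10×2 + 7×2 = 157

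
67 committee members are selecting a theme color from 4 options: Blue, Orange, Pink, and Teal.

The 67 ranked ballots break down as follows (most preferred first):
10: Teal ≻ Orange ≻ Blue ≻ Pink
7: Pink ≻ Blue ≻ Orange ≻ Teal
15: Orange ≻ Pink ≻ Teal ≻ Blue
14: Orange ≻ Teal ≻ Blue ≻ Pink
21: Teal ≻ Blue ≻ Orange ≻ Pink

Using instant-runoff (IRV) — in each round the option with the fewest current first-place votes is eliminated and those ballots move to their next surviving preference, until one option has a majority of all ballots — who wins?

Orange

Round 1: Blue 0, Orange 29, Pink 7, Teal 31. Blue eliminated.
Round 2: Orange 29, Pink 7, Teal 31. Pink eliminated.
Round 3: Orange 36, Teal 31. Orange has a majority (≥34).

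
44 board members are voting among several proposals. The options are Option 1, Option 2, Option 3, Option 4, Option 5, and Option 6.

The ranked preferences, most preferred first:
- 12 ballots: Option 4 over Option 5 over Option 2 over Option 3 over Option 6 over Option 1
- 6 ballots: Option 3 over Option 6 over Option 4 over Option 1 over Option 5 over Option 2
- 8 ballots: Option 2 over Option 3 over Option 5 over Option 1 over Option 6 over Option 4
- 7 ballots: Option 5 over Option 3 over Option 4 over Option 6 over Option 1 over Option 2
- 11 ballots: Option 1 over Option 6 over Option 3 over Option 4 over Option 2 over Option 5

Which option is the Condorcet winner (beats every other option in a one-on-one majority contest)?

Option 3

Option 3 vs Option 1: 33–11
Option 3 vs Option 2: 24–20
Option 3 vs Option 4: 32–12
Option 3 vs Option 5: 25–19
Option 3 vs Option 6: 33–11
Option 3 beats every other option.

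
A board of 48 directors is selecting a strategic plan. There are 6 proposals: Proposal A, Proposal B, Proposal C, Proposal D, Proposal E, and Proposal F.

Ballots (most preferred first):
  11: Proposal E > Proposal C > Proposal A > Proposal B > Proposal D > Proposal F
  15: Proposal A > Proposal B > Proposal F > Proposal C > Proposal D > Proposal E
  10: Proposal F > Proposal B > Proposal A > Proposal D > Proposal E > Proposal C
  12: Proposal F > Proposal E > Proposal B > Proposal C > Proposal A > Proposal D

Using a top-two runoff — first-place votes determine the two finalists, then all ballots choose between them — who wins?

Round 1 first-place votes: Proposal A 15, Proposal B 0, Proposal C 0, Proposal D 0, Proposal E 11, Proposal F 22. Proposal F and Proposal A advance.
Runoff: Proposal F is ranked above Proposal A on 22 ballots, Proposal A above Proposal F on 26.

Proposal A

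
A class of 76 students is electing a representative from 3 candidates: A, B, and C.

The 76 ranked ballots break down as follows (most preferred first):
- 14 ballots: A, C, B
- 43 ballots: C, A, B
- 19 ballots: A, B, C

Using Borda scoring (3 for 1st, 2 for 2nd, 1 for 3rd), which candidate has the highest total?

A: 14×3 + 43×2 + 19×3 = 185
B: 14×1 + 43×1 + 19×2 = 95
C: 14×2 + 43×3 + 19×1 = 176

A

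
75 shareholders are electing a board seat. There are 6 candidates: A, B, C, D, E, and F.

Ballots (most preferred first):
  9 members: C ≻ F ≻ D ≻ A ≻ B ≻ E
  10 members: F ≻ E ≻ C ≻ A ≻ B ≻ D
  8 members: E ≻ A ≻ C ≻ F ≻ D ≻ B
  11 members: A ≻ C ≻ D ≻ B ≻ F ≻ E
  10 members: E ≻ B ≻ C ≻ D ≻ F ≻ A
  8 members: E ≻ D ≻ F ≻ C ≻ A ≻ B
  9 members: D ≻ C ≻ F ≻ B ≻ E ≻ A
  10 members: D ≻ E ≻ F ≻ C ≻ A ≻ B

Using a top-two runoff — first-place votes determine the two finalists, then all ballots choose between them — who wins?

Round 1 first-place votes: A 11, B 0, C 9, D 19, E 26, F 10. E and D advance.
Runoff: E is ranked above D on 36 ballots, D above E on 39.

D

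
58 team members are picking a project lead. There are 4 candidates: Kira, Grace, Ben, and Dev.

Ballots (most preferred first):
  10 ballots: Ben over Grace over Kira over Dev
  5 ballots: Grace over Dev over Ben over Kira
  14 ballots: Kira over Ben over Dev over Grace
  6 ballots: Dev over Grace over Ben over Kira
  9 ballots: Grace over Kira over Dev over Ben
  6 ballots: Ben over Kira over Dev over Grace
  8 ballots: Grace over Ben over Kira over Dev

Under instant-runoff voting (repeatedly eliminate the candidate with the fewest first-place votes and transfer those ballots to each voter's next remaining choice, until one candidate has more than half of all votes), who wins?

Ben

Round 1: Kira 14, Grace 22, Ben 16, Dev 6. Dev eliminated.
Round 2: Kira 14, Grace 28, Ben 16. Kira eliminated.
Round 3: Grace 28, Ben 30. Ben has a majority (≥30).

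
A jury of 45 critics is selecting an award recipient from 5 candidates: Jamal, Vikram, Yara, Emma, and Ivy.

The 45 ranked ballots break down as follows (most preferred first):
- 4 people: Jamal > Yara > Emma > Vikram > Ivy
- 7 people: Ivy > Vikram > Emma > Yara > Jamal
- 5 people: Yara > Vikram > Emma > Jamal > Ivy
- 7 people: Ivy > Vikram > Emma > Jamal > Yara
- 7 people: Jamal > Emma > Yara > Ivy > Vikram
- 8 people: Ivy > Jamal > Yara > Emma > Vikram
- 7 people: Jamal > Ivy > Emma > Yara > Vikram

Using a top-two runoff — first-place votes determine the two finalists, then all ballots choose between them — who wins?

Round 1 first-place votes: Jamal 18, Vikram 0, Yara 5, Emma 0, Ivy 22. Ivy and Jamal advance.
Runoff: Ivy is ranked above Jamal on 22 ballots, Jamal above Ivy on 23.

Jamal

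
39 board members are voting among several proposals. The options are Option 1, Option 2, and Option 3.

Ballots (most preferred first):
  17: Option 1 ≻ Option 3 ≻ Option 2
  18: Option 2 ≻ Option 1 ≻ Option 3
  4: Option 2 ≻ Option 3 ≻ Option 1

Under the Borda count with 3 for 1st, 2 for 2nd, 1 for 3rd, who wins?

Option 1

Option 1: 17×3 + 18×2 + 4×1 = 91
Option 2: 17×1 + 18×3 + 4×3 = 83
Option 3: 17×2 + 18×1 + 4×2 = 60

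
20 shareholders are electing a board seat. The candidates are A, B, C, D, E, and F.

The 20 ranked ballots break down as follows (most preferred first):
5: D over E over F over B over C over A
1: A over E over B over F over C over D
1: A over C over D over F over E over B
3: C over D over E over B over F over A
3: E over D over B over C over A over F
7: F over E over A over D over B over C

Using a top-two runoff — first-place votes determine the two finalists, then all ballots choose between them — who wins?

D

Round 1 first-place votes: A 2, B 0, C 3, D 5, E 3, F 7. F and D advance.
Runoff: F is ranked above D on 8 ballots, D above F on 12.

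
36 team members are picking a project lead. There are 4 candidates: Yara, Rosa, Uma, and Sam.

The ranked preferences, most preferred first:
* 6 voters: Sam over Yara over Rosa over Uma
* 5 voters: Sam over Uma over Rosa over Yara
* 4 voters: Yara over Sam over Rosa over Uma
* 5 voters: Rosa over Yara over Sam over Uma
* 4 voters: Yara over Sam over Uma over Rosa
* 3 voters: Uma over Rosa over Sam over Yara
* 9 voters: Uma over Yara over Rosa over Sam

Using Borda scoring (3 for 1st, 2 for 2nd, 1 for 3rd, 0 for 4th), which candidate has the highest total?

Yara: 6×2 + 5×0 + 4×3 + 5×2 + 4×3 + 3×0 + 9×2 = 64
Rosa: 6×1 + 5×1 + 4×1 + 5×3 + 4×0 + 3×2 + 9×1 = 45
Uma: 6×0 + 5×2 + 4×0 + 5×0 + 4×1 + 3×3 + 9×3 = 50
Sam: 6×3 + 5×3 + 4×2 + 5×1 + 4×2 + 3×1 + 9×0 = 57

Yara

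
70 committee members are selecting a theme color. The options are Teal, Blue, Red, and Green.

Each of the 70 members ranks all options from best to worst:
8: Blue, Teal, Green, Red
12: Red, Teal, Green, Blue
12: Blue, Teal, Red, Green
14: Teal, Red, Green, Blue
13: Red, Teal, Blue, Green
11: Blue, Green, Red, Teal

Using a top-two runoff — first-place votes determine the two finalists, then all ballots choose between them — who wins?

Round 1 first-place votes: Teal 14, Blue 31, Red 25, Green 0. Blue and Red advance.
Runoff: Blue is ranked above Red on 31 ballots, Red above Blue on 39.

Red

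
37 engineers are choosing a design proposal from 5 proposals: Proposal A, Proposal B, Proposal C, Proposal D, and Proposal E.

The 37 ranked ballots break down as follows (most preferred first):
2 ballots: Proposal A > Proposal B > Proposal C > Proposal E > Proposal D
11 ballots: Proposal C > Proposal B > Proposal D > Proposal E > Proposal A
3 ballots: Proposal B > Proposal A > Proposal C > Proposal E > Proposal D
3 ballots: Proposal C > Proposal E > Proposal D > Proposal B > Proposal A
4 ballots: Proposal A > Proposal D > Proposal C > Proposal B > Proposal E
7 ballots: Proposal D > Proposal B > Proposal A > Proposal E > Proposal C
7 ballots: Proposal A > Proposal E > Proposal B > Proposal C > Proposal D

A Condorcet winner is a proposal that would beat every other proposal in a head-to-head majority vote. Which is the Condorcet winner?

Proposal B

Proposal B vs Proposal A: 24–13
Proposal B vs Proposal C: 19–18
Proposal B vs Proposal D: 23–14
Proposal B vs Proposal E: 27–10
Proposal B beats every other proposal.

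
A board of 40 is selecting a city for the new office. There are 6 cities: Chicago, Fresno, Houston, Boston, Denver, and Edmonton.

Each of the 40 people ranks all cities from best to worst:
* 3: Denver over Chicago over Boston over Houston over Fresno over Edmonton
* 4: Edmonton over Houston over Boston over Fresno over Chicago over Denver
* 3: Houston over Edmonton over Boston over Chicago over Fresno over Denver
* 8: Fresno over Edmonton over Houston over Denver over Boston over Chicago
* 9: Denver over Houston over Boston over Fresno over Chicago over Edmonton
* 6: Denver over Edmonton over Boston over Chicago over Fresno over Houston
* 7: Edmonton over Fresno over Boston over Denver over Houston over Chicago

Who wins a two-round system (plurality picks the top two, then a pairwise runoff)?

Round 1 first-place votes: Chicago 0, Fresno 8, Houston 3, Boston 0, Denver 18, Edmonton 11. Denver and Edmonton advance.
Runoff: Denver is ranked above Edmonton on 18 ballots, Edmonton above Denver on 22.

Edmonton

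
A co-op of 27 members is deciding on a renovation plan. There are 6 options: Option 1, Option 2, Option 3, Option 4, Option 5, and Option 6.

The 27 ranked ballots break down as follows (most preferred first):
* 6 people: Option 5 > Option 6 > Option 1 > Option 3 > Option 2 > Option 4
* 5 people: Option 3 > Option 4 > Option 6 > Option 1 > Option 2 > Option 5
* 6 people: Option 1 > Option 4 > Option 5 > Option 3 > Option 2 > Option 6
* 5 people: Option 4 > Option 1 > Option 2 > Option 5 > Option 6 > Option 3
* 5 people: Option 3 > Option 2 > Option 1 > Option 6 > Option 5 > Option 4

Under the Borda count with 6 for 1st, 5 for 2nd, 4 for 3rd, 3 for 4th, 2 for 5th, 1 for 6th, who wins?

Option 1: 6×4 + 5×3 + 6×6 + 5×5 + 5×4 = 120
Option 2: 6×2 + 5×2 + 6×2 + 5×4 + 5×5 = 79
Option 3: 6×3 + 5×6 + 6×3 + 5×1 + 5×6 = 101
Option 4: 6×1 + 5×5 + 6×5 + 5×6 + 5×1 = 96
Option 5: 6×6 + 5×1 + 6×4 + 5×3 + 5×2 = 90
Option 6: 6×5 + 5×4 + 6×1 + 5×2 + 5×3 = 81

Option 1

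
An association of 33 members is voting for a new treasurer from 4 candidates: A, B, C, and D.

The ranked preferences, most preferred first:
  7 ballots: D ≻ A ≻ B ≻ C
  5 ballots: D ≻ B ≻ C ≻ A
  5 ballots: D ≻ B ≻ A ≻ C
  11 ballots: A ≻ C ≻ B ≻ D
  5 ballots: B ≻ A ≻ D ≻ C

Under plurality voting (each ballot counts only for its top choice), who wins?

D

First-place votes: A 11, B 5, C 0, D 17.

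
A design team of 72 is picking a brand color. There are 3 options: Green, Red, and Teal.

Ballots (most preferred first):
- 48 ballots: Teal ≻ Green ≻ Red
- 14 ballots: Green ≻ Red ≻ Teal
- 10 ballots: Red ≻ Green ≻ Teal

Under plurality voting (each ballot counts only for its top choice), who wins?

First-place votes: Green 14, Red 10, Teal 48.

Teal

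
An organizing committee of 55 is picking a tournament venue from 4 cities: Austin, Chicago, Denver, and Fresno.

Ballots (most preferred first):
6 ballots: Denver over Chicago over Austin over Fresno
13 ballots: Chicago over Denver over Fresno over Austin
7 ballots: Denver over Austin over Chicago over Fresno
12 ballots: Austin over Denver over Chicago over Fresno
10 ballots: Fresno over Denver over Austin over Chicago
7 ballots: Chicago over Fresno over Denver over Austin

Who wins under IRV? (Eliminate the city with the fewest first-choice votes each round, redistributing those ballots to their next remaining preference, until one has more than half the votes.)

Denver

Round 1: Austin 12, Chicago 20, Denver 13, Fresno 10. Fresno eliminated.
Round 2: Austin 12, Chicago 20, Denver 23. Austin eliminated.
Round 3: Chicago 20, Denver 35. Denver has a majority (≥28).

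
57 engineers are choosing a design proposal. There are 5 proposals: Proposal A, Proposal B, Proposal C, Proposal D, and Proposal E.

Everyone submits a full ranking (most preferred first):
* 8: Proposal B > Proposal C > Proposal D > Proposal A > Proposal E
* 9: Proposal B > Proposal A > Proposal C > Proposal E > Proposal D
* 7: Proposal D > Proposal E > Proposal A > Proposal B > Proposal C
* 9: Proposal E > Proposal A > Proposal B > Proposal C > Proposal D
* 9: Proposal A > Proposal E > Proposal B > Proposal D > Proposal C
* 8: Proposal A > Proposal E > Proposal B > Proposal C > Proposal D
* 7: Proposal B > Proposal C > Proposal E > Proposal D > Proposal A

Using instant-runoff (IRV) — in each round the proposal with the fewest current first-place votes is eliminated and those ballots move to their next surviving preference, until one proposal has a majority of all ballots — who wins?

Round 1: Proposal A 17, Proposal B 24, Proposal C 0, Proposal D 7, Proposal E 9. Proposal C eliminated.
Round 2: Proposal A 17, Proposal B 24, Proposal D 7, Proposal E 9. Proposal D eliminated.
Round 3: Proposal A 17, Proposal B 24, Proposal E 16. Proposal E eliminated.
Round 4: Proposal A 33, Proposal B 24. Proposal A has a majority (≥29).

Proposal A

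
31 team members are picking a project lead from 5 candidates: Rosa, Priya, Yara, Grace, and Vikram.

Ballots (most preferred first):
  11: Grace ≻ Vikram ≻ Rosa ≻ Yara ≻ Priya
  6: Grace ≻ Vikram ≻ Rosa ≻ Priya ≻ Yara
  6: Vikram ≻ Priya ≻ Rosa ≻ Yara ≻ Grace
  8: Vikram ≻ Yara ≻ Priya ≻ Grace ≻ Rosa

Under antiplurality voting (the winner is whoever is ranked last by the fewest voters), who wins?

Vikram

Last-place votes: Rosa 8, Priya 11, Yara 6, Grace 6, Vikram 0.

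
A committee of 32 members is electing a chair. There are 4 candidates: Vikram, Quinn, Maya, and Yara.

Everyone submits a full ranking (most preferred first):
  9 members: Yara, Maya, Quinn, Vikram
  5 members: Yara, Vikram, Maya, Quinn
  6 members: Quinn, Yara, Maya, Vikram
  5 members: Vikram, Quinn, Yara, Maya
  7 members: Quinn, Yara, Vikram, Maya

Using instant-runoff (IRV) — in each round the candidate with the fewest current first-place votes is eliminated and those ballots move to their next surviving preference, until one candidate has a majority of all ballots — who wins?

Round 1: Vikram 5, Quinn 13, Maya 0, Yara 14. Maya eliminated.
Round 2: Vikram 5, Quinn 13, Yara 14. Vikram eliminated.
Round 3: Quinn 18, Yara 14. Quinn has a majority (≥17).

Quinn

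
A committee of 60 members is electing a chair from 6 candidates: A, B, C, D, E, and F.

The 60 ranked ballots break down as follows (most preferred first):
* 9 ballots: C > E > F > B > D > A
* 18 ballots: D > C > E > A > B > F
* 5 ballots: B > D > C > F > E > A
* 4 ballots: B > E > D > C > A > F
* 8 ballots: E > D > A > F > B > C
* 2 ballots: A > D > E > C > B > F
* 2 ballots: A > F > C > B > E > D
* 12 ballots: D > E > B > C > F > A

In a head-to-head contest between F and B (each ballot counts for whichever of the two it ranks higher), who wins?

B

F is ranked above B on 19 ballots; B above F on 41.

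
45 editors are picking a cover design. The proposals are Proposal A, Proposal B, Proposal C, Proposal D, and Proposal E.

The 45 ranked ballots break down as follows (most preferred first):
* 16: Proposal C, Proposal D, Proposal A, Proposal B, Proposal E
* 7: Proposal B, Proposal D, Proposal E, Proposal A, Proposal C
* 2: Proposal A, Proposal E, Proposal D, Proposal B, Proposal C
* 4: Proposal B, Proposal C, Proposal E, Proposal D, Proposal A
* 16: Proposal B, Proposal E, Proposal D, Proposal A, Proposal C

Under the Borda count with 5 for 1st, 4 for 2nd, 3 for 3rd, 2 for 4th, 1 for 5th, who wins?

Proposal A: 16×3 + 7×2 + 2×5 + 4×1 + 16×2 = 108
Proposal B: 16×2 + 7×5 + 2×2 + 4×5 + 16×5 = 171
Proposal C: 16×5 + 7×1 + 2×1 + 4×4 + 16×1 = 121
Proposal D: 16×4 + 7×4 + 2×3 + 4×2 + 16×3 = 154
Proposal E: 16×1 + 7×3 + 2×4 + 4×3 + 16×4 = 121

Proposal B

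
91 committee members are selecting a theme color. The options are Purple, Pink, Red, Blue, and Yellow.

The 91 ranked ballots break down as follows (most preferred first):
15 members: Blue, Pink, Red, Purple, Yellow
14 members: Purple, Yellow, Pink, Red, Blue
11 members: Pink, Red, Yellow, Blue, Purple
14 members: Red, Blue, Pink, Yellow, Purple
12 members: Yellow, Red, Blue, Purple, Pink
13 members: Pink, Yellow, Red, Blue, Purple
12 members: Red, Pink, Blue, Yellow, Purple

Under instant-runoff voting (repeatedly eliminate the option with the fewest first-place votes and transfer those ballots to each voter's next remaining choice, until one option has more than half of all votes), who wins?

Round 1: Purple 14, Pink 24, Red 26, Blue 15, Yellow 12. Yellow eliminated.
Round 2: Purple 14, Pink 24, Red 38, Blue 15. Purple eliminated.
Round 3: Pink 38, Red 38, Blue 15. Blue eliminated.
Round 4: Pink 53, Red 38. Pink has a majority (≥46).

Pink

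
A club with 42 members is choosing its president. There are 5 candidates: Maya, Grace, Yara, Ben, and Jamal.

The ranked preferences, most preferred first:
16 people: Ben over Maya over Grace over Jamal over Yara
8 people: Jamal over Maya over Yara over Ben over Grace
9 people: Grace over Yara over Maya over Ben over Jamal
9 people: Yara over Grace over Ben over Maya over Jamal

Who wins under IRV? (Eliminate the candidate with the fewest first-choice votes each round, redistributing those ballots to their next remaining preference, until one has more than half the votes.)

Round 1: Maya 0, Grace 9, Yara 9, Ben 16, Jamal 8. Maya eliminated.
Round 2: Grace 9, Yara 9, Ben 16, Jamal 8. Jamal eliminated.
Round 3: Grace 9, Yara 17, Ben 16. Grace eliminated.
Round 4: Yara 26, Ben 16. Yara has a majority (≥22).

Yara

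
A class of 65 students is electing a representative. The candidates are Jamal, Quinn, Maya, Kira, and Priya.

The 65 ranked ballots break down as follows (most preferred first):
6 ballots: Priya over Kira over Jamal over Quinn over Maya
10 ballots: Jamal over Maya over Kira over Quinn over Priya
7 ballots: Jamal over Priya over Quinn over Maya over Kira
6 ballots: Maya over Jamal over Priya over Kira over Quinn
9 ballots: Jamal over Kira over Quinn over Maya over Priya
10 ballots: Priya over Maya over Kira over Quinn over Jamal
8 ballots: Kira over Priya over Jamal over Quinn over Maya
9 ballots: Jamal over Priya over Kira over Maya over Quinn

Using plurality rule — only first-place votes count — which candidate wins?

First-place votes: Jamal 35, Quinn 0, Maya 6, Kira 8, Priya 16.

Jamal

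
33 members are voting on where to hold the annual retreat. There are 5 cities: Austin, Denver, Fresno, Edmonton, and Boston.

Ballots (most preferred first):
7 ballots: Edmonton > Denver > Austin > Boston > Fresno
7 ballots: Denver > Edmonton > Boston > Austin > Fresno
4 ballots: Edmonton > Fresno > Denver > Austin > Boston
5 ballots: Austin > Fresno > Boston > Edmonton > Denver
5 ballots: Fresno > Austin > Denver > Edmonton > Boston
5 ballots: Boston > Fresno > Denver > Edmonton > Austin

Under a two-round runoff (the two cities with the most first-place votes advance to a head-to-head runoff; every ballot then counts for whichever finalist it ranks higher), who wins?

Round 1 first-place votes: Austin 5, Denver 7, Fresno 5, Edmonton 11, Boston 5. Edmonton and Denver advance.
Runoff: Edmonton is ranked above Denver on 16 ballots, Denver above Edmonton on 17.

Denver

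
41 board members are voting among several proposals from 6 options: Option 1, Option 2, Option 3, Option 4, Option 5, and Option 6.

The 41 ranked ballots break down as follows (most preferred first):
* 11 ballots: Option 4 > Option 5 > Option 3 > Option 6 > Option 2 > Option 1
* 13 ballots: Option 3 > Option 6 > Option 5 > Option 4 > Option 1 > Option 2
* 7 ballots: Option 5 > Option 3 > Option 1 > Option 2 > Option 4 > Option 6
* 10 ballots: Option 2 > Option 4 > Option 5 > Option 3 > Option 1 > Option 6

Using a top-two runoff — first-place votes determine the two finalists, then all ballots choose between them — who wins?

Option 4

Round 1 first-place votes: Option 1 0, Option 2 10, Option 3 13, Option 4 11, Option 5 7, Option 6 0. Option 3 and Option 4 advance.
Runoff: Option 3 is ranked above Option 4 on 20 ballots, Option 4 above Option 3 on 21.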